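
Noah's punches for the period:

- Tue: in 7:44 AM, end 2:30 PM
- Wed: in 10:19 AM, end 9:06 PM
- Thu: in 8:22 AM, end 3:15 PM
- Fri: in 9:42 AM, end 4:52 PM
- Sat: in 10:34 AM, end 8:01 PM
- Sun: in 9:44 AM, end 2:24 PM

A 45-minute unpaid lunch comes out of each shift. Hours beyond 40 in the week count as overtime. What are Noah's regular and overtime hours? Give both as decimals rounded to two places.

Regular 40.00 hours, overtime 1.22 hours

Tue: 7:44 AM–2:30 PM = 6 h 46 min; less 45 min break → 6 h 1 min
Wed: 10:19 AM–9:06 PM = 10 h 47 min; less 45 min break → 10 h 2 min
Thu: 8:22 AM–3:15 PM = 6 h 53 min; less 45 min break → 6 h 8 min
Fri: 9:42 AM–4:52 PM = 7 h 10 min; less 45 min break → 6 h 25 min
Sat: 10:34 AM–8:01 PM = 9 h 27 min; less 45 min break → 8 h 42 min
Sun: 9:44 AM–2:24 PM = 4 h 40 min; less 45 min break → 3 h 55 min
Total worked: 41 h 13 min = 41.22 h.
Threshold 40 h → overtime 1 h 13 min, regular 40 h 0 min.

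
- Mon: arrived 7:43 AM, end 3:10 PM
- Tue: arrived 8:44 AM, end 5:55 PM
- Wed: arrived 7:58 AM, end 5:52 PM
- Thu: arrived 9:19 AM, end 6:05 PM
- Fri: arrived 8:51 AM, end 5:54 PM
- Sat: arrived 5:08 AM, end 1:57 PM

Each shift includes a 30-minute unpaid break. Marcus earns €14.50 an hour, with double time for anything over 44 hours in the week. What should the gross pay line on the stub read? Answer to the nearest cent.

€816.83

Mon: 7:43 AM–3:10 PM = 7 h 27 min; less 30 min break → 6 h 57 min
Tue: 8:44 AM–5:55 PM = 9 h 11 min; less 30 min break → 8 h 41 min
Wed: 7:58 AM–5:52 PM = 9 h 54 min; less 30 min break → 9 h 24 min
Thu: 9:19 AM–6:05 PM = 8 h 46 min; less 30 min break → 8 h 16 min
Fri: 8:51 AM–5:54 PM = 9 h 3 min; less 30 min break → 8 h 33 min
Sat: 5:08 AM–1:57 PM = 8 h 49 min; less 30 min break → 8 h 19 min
Total worked: 50 h 10 min = 3010 min.
Regular 44 h 0 min = 2640 min at €14.50/h; overtime 6 h 10 min = 370 min at €29.00/h.
Pay = (2640 × €14.50 + 370 × €29.00) ÷ 60 = €816.83.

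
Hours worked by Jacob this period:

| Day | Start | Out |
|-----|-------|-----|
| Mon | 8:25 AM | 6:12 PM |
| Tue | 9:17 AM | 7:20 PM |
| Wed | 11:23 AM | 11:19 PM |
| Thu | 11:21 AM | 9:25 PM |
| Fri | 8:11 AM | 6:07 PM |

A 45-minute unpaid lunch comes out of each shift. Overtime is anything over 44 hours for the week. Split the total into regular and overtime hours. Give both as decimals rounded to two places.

Regular 44.00 hours, overtime 4.02 hours

Mon: 8:25 AM–6:12 PM = 9 h 47 min; less 45 min break → 9 h 2 min
Tue: 9:17 AM–7:20 PM = 10 h 3 min; less 45 min break → 9 h 18 min
Wed: 11:23 AM–11:19 PM = 11 h 56 min; less 45 min break → 11 h 11 min
Thu: 11:21 AM–9:25 PM = 10 h 4 min; less 45 min break → 9 h 19 min
Fri: 8:11 AM–6:07 PM = 9 h 56 min; less 45 min break → 9 h 11 min
Total worked: 48 h 1 min = 48.02 h.
Threshold 44 h → overtime 4 h 1 min, regular 44 h 0 min.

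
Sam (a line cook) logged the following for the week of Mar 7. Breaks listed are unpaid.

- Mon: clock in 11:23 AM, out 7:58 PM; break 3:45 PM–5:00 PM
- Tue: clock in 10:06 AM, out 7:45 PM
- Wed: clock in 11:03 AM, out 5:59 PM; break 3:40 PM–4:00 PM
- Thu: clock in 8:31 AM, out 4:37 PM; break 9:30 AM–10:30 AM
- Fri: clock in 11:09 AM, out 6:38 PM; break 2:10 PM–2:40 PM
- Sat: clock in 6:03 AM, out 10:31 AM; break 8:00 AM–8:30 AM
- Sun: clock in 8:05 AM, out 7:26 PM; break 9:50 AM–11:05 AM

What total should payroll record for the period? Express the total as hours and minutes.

51 h 44 min

Mon: 11:23 AM–7:58 PM = 8 h 35 min; less 75 min break → 7 h 20 min
Tue: 10:06 AM–7:45 PM = 9 h 39 min
Wed: 11:03 AM–5:59 PM = 6 h 56 min; less 20 min break → 6 h 36 min
Thu: 8:31 AM–4:37 PM = 8 h 6 min; less 60 min break → 7 h 6 min
Fri: 11:09 AM–6:38 PM = 7 h 29 min; less 30 min break → 6 h 59 min
Sat: 6:03 AM–10:31 AM = 4 h 28 min; less 30 min break → 3 h 58 min
Sun: 8:05 AM–7:26 PM = 11 h 21 min; less 75 min break → 10 h 6 min
Total: 7 h 20 min + 9 h 39 min + 6 h 36 min + 7 h 6 min + 6 h 59 min + 3 h 58 min + 10 h 6 min = 51 h 44 min.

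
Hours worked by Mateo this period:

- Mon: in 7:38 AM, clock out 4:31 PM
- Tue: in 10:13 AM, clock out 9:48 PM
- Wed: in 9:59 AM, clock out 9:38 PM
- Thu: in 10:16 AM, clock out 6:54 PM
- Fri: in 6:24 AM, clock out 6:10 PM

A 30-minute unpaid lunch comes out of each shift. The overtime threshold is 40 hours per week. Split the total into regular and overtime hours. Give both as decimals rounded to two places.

Regular 40.00 hours, overtime 10.02 hours

Mon: 7:38 AM–4:31 PM = 8 h 53 min; less 30 min break → 8 h 23 min
Tue: 10:13 AM–9:48 PM = 11 h 35 min; less 30 min break → 11 h 5 min
Wed: 9:59 AM–9:38 PM = 11 h 39 min; less 30 min break → 11 h 9 min
Thu: 10:16 AM–6:54 PM = 8 h 38 min; less 30 min break → 8 h 8 min
Fri: 6:24 AM–6:10 PM = 11 h 46 min; less 30 min break → 11 h 16 min
Total worked: 50 h 1 min = 50.02 h.
Threshold 40 h → overtime 10 h 1 min, regular 40 h 0 min.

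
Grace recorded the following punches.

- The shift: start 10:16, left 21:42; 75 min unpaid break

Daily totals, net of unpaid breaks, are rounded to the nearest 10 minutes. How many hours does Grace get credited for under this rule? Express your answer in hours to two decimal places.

10.17 hours

The shift: 10:16–21:42 = 11 h 26 min − 75 min = 10 h 11 min → rounds to 10 h 10 min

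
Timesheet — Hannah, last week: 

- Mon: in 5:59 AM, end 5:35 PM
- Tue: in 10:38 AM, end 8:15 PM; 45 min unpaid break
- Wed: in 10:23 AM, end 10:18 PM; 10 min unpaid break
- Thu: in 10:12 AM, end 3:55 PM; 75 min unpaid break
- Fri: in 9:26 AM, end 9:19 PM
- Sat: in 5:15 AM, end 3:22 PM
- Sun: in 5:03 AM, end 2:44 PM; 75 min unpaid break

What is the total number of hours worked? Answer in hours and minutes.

67 h 7 min

Mon: 5:59 AM–5:35 PM = 11 h 36 min
Tue: 10:38 AM–8:15 PM = 9 h 37 min; less 45 min break → 8 h 52 min
Wed: 10:23 AM–10:18 PM = 11 h 55 min; less 10 min break → 11 h 45 min
Thu: 10:12 AM–3:55 PM = 5 h 43 min; less 75 min break → 4 h 28 min
Fri: 9:26 AM–9:19 PM = 11 h 53 min
Sat: 5:15 AM–3:22 PM = 10 h 7 min
Sun: 5:03 AM–2:44 PM = 9 h 41 min; less 75 min break → 8 h 26 min
Total: 11 h 36 min + 8 h 52 min + 11 h 45 min + 4 h 28 min + 11 h 53 min + 10 h 7 min + 8 h 26 min = 67 h 7 min.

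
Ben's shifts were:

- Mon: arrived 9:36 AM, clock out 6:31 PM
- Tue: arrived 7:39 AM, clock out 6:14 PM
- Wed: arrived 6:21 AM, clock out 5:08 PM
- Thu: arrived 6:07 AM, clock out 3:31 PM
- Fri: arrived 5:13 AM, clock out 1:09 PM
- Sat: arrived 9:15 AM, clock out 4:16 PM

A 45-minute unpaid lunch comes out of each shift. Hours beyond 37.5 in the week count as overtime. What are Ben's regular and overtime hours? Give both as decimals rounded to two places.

Mon: 9:36 AM–6:31 PM = 8 h 55 min; less 45 min break → 8 h 10 min
Tue: 7:39 AM–6:14 PM = 10 h 35 min; less 45 min break → 9 h 50 min
Wed: 6:21 AM–5:08 PM = 10 h 47 min; less 45 min break → 10 h 2 min
Thu: 6:07 AM–3:31 PM = 9 h 24 min; less 45 min break → 8 h 39 min
Fri: 5:13 AM–1:09 PM = 7 h 56 min; less 45 min break → 7 h 11 min
Sat: 9:15 AM–4:16 PM = 7 h 1 min; less 45 min break → 6 h 16 min
Total worked: 50 h 8 min = 50.13 h.
Threshold 37.5 h → overtime 12 h 38 min, regular 37 h 30 min.

Regular 37.50 hours, overtime 12.63 hours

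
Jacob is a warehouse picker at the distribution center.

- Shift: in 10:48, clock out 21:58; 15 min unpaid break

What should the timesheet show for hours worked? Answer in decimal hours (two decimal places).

Shift: 10:48–21:58 = 11 h 10 min; less 15 min break → 10 h 55 min

10.92 hours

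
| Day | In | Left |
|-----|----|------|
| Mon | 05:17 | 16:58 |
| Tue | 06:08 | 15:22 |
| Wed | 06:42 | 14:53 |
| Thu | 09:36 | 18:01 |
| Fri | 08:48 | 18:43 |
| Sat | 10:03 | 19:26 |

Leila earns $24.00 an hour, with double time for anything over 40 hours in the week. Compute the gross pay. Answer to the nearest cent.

Mon: 05:17–16:58 = 11 h 41 min
Tue: 06:08–15:22 = 9 h 14 min
Wed: 06:42–14:53 = 8 h 11 min
Thu: 09:36–18:01 = 8 h 25 min
Fri: 08:48–18:43 = 9 h 55 min
Sat: 10:03–19:26 = 9 h 23 min
Total worked: 56 h 49 min = 3409 min.
Regular 40 h 0 min = 2400 min at $24.00/h; overtime 16 h 49 min = 1009 min at $48.00/h.
Pay = (2400 × $24.00 + 1009 × $48.00) ÷ 60 = $1767.20.

$1767.20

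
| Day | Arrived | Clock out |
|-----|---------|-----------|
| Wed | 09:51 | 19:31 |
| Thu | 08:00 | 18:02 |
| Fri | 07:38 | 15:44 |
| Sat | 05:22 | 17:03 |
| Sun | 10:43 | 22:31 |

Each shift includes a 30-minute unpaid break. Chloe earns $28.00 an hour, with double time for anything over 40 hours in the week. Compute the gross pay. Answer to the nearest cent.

$1611.87

Wed: 09:51–19:31 = 9 h 40 min; less 30 min break → 9 h 10 min
Thu: 08:00–18:02 = 10 h 2 min; less 30 min break → 9 h 32 min
Fri: 07:38–15:44 = 8 h 6 min; less 30 min break → 7 h 36 min
Sat: 05:22–17:03 = 11 h 41 min; less 30 min break → 11 h 11 min
Sun: 10:43–22:31 = 11 h 48 min; less 30 min break → 11 h 18 min
Total worked: 48 h 47 min = 2927 min.
Regular 40 h 0 min = 2400 min at $28.00/h; overtime 8 h 47 min = 527 min at $56.00/h.
Pay = (2400 × $28.00 + 527 × $56.00) ÷ 60 = $1611.87.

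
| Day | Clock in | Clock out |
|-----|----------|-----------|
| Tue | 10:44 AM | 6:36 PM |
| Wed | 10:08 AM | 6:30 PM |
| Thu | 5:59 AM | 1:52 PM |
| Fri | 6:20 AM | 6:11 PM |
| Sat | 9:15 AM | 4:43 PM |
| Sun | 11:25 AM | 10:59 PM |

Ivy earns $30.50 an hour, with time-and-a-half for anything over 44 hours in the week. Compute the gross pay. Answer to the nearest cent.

$1845.25

Tue: 10:44 AM–6:36 PM = 7 h 52 min
Wed: 10:08 AM–6:30 PM = 8 h 22 min
Thu: 5:59 AM–1:52 PM = 7 h 53 min
Fri: 6:20 AM–6:11 PM = 11 h 51 min
Sat: 9:15 AM–4:43 PM = 7 h 28 min
Sun: 11:25 AM–10:59 PM = 11 h 34 min
Total worked: 55 h 0 min = 3300 min.
Regular 44 h 0 min = 2640 min at $30.50/h; overtime 11 h 0 min = 660 min at $45.75/h.
Pay = (2640 × $30.50 + 660 × $45.75) ÷ 60 = $1845.25.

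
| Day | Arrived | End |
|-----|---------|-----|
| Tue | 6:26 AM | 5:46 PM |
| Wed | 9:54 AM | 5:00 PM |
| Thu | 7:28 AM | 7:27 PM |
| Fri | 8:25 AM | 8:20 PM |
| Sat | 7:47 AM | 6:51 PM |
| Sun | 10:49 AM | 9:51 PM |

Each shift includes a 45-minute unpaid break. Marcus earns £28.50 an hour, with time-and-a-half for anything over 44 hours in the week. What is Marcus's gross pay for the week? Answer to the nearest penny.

Tue: 6:26 AM–5:46 PM = 11 h 20 min; less 45 min break → 10 h 35 min
Wed: 9:54 AM–5:00 PM = 7 h 6 min; less 45 min break → 6 h 21 min
Thu: 7:28 AM–7:27 PM = 11 h 59 min; less 45 min break → 11 h 14 min
Fri: 8:25 AM–8:20 PM = 11 h 55 min; less 45 min break → 11 h 10 min
Sat: 7:47 AM–6:51 PM = 11 h 4 min; less 45 min break → 10 h 19 min
Sun: 10:49 AM–9:51 PM = 11 h 2 min; less 45 min break → 10 h 17 min
Total worked: 59 h 56 min = 3596 min.
Regular 44 h 0 min = 2640 min at £28.50/h; overtime 15 h 56 min = 956 min at £42.75/h.
Pay = (2640 × £28.50 + 956 × £42.75) ÷ 60 = £1935.15.

£1935.15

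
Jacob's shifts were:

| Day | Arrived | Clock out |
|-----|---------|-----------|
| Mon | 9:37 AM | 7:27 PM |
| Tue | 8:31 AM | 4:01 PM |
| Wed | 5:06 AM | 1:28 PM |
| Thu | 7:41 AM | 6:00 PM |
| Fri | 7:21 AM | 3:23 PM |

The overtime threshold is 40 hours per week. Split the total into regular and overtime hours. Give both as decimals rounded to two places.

Regular 40.00 hours, overtime 4.05 hours

Mon: 9:37 AM–7:27 PM = 9 h 50 min
Tue: 8:31 AM–4:01 PM = 7 h 30 min
Wed: 5:06 AM–1:28 PM = 8 h 22 min
Thu: 7:41 AM–6:00 PM = 10 h 19 min
Fri: 7:21 AM–3:23 PM = 8 h 2 min
Total worked: 44 h 3 min = 44.05 h.
Threshold 40 h → overtime 4 h 3 min, regular 40 h 0 min.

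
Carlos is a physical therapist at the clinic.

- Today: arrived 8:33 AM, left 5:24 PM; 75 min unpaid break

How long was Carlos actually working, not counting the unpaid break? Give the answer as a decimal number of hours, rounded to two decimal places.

7.60 hours

Today: 8:33 AM–5:24 PM = 8 h 51 min; less 75 min break → 7 h 36 min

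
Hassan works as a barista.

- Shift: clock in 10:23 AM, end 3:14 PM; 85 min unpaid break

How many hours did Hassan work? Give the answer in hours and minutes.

3 h 26 min

Shift: 10:23 AM–3:14 PM = 4 h 51 min; less 85 min break → 3 h 26 min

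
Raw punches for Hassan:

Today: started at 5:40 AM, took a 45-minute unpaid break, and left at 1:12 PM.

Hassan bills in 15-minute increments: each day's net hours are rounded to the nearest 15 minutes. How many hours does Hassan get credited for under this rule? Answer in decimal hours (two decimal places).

Today: 5:40 AM–1:12 PM = 7 h 32 min − 45 min = 6 h 47 min → rounds to 6 h 45 min

6.75 hours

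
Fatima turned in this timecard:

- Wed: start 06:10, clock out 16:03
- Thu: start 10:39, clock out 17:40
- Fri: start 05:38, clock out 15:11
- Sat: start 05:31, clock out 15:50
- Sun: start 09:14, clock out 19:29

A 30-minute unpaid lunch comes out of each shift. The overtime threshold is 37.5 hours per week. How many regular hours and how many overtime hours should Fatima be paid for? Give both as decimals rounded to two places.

Wed: 06:10–16:03 = 9 h 53 min; less 30 min break → 9 h 23 min
Thu: 10:39–17:40 = 7 h 1 min; less 30 min break → 6 h 31 min
Fri: 05:38–15:11 = 9 h 33 min; less 30 min break → 9 h 3 min
Sat: 05:31–15:50 = 10 h 19 min; less 30 min break → 9 h 49 min
Sun: 09:14–19:29 = 10 h 15 min; less 30 min break → 9 h 45 min
Total worked: 44 h 31 min = 44.52 h.
Threshold 37.5 h → overtime 7 h 1 min, regular 37 h 30 min.

Regular 37.50 hours, overtime 7.02 hours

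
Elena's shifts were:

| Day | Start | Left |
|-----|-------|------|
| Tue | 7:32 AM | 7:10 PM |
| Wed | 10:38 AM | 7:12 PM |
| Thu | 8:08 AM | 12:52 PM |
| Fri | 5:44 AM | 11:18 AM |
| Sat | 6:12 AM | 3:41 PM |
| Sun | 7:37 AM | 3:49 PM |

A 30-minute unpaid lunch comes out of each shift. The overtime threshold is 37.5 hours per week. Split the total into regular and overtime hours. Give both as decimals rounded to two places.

Tue: 7:32 AM–7:10 PM = 11 h 38 min; less 30 min break → 11 h 8 min
Wed: 10:38 AM–7:12 PM = 8 h 34 min; less 30 min break → 8 h 4 min
Thu: 8:08 AM–12:52 PM = 4 h 44 min; less 30 min break → 4 h 14 min
Fri: 5:44 AM–11:18 AM = 5 h 34 min; less 30 min break → 5 h 4 min
Sat: 6:12 AM–3:41 PM = 9 h 29 min; less 30 min break → 8 h 59 min
Sun: 7:37 AM–3:49 PM = 8 h 12 min; less 30 min break → 7 h 42 min
Total worked: 45 h 11 min = 45.18 h.
Threshold 37.5 h → overtime 7 h 41 min, regular 37 h 30 min.

Regular 37.50 hours, overtime 7.68 hours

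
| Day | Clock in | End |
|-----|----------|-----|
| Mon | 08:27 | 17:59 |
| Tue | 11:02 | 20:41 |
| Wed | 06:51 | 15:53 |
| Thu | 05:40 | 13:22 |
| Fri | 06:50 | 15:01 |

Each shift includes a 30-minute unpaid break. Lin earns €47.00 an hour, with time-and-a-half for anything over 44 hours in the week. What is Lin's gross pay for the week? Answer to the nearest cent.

Mon: 08:27–17:59 = 9 h 32 min; less 30 min break → 9 h 2 min
Tue: 11:02–20:41 = 9 h 39 min; less 30 min break → 9 h 9 min
Wed: 06:51–15:53 = 9 h 2 min; less 30 min break → 8 h 32 min
Thu: 05:40–13:22 = 7 h 42 min; less 30 min break → 7 h 12 min
Fri: 06:50–15:01 = 8 h 11 min; less 30 min break → 7 h 41 min
Total worked: 41 h 36 min = 2496 min.
Regular 41 h 36 min = 2496 min at €47.00/h; overtime 0 h 0 min = 0 min at €70.50/h.
Pay = (2496 × €47.00 + 0 × €70.50) ÷ 60 = €1955.20.

€1955.20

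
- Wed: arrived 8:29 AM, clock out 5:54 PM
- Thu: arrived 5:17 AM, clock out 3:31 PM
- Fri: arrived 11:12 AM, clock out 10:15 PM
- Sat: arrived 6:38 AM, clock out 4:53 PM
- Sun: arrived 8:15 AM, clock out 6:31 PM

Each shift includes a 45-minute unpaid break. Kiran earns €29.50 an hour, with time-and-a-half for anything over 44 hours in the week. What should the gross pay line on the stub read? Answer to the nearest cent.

Wed: 8:29 AM–5:54 PM = 9 h 25 min; less 45 min break → 8 h 40 min
Thu: 5:17 AM–3:31 PM = 10 h 14 min; less 45 min break → 9 h 29 min
Fri: 11:12 AM–10:15 PM = 11 h 3 min; less 45 min break → 10 h 18 min
Sat: 6:38 AM–4:53 PM = 10 h 15 min; less 45 min break → 9 h 30 min
Sun: 8:15 AM–6:31 PM = 10 h 16 min; less 45 min break → 9 h 31 min
Total worked: 47 h 28 min = 2848 min.
Regular 44 h 0 min = 2640 min at €29.50/h; overtime 3 h 28 min = 208 min at €44.25/h.
Pay = (2640 × €29.50 + 208 × €44.25) ÷ 60 = €1451.40.

€1451.40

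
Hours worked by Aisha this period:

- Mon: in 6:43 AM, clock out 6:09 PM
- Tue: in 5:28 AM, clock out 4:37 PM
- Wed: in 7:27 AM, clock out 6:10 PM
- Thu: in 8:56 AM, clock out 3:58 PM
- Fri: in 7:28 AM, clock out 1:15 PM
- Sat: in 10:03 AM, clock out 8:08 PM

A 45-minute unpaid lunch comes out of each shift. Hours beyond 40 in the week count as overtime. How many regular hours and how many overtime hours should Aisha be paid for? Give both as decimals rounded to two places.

Mon: 6:43 AM–6:09 PM = 11 h 26 min; less 45 min break → 10 h 41 min
Tue: 5:28 AM–4:37 PM = 11 h 9 min; less 45 min break → 10 h 24 min
Wed: 7:27 AM–6:10 PM = 10 h 43 min; less 45 min break → 9 h 58 min
Thu: 8:56 AM–3:58 PM = 7 h 2 min; less 45 min break → 6 h 17 min
Fri: 7:28 AM–1:15 PM = 5 h 47 min; less 45 min break → 5 h 2 min
Sat: 10:03 AM–8:08 PM = 10 h 5 min; less 45 min break → 9 h 20 min
Total worked: 51 h 42 min = 51.70 h.
Threshold 40 h → overtime 11 h 42 min, regular 40 h 0 min.

Regular 40.00 hours, overtime 11.70 hours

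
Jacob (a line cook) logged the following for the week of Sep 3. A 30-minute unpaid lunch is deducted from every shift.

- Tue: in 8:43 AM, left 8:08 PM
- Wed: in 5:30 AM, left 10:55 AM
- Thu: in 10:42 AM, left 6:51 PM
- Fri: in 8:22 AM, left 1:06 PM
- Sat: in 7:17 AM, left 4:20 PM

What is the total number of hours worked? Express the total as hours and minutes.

Tue: 8:43 AM–8:08 PM = 11 h 25 min; less 30 min break → 10 h 55 min
Wed: 5:30 AM–10:55 AM = 5 h 25 min; less 30 min break → 4 h 55 min
Thu: 10:42 AM–6:51 PM = 8 h 9 min; less 30 min break → 7 h 39 min
Fri: 8:22 AM–1:06 PM = 4 h 44 min; less 30 min break → 4 h 14 min
Sat: 7:17 AM–4:20 PM = 9 h 3 min; less 30 min break → 8 h 33 min
Total: 10 h 55 min + 4 h 55 min + 7 h 39 min + 4 h 14 min + 8 h 33 min = 36 h 16 min.

36 h 16 min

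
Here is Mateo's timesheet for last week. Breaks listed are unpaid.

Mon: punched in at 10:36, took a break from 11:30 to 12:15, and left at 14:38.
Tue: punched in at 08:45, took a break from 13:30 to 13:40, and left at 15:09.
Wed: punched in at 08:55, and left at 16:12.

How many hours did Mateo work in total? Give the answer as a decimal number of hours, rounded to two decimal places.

Mon: 10:36–14:38 = 4 h 2 min; less 45 min break → 3 h 17 min
Tue: 08:45–15:09 = 6 h 24 min; less 10 min break → 6 h 14 min
Wed: 08:55–16:12 = 7 h 17 min
Total: 3 h 17 min + 6 h 14 min + 7 h 17 min = 16 h 48 min.

16.80 hours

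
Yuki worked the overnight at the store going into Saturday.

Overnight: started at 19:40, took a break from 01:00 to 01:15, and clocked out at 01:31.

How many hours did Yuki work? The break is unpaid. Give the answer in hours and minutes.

5 h 36 min

Overnight: 19:40 → midnight = 4 h 20 min; midnight → 01:31 = 1 h 31 min; span 5 h 51 min; less 15 min break → 5 h 36 min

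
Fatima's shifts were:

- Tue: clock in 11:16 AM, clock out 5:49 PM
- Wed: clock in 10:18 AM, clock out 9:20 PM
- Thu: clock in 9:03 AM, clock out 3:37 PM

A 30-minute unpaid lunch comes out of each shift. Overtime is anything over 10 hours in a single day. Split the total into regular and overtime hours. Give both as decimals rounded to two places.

Tue: 11:16 AM–5:49 PM = 6 h 33 min; less 30 min break → 6 h 3 min
Wed: 10:18 AM–9:20 PM = 11 h 2 min; less 30 min break → 10 h 32 min
Thu: 9:03 AM–3:37 PM = 6 h 34 min; less 30 min break → 6 h 4 min
Tue reg 6 h 3 min / OT 0 h 0 min; Wed reg 10 h 0 min / OT 0 h 32 min; Thu reg 6 h 4 min / OT 0 h 0 min.
Totals: regular 22 h 7 min, overtime 0 h 32 min.

Regular 22.12 hours, overtime 0.53 hours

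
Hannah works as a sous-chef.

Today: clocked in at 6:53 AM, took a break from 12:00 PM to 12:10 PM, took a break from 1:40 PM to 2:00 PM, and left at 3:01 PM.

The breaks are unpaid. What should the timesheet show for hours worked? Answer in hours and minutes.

7 h 38 min

Today: 6:53 AM–3:01 PM = 8 h 8 min; less 30 min break → 7 h 38 min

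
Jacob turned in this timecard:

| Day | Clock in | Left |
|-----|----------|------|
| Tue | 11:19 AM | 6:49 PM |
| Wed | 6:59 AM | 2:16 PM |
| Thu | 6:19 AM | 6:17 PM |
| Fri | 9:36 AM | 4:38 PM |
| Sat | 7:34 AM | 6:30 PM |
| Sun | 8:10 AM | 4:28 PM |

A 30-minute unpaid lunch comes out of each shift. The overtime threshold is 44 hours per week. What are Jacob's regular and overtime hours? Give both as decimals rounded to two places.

Tue: 11:19 AM–6:49 PM = 7 h 30 min; less 30 min break → 7 h 0 min
Wed: 6:59 AM–2:16 PM = 7 h 17 min; less 30 min break → 6 h 47 min
Thu: 6:19 AM–6:17 PM = 11 h 58 min; less 30 min break → 11 h 28 min
Fri: 9:36 AM–4:38 PM = 7 h 2 min; less 30 min break → 6 h 32 min
Sat: 7:34 AM–6:30 PM = 10 h 56 min; less 30 min break → 10 h 26 min
Sun: 8:10 AM–4:28 PM = 8 h 18 min; less 30 min break → 7 h 48 min
Total worked: 50 h 1 min = 50.02 h.
Threshold 44 h → overtime 6 h 1 min, regular 44 h 0 min.

Regular 44.00 hours, overtime 6.02 hours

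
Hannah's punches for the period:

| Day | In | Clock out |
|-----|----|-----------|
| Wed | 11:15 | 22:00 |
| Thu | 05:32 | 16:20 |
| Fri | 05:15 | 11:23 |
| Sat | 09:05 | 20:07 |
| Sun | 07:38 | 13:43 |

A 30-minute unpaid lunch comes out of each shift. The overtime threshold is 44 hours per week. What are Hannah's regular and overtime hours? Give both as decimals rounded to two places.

Wed: 11:15–22:00 = 10 h 45 min; less 30 min break → 10 h 15 min
Thu: 05:32–16:20 = 10 h 48 min; less 30 min break → 10 h 18 min
Fri: 05:15–11:23 = 6 h 8 min; less 30 min break → 5 h 38 min
Sat: 09:05–20:07 = 11 h 2 min; less 30 min break → 10 h 32 min
Sun: 07:38–13:43 = 6 h 5 min; less 30 min break → 5 h 35 min
Total worked: 42 h 18 min = 42.30 h.
Threshold 44 h → overtime 0 h 0 min, regular 42 h 18 min.

Regular 42.30 hours, overtime 0.00 hours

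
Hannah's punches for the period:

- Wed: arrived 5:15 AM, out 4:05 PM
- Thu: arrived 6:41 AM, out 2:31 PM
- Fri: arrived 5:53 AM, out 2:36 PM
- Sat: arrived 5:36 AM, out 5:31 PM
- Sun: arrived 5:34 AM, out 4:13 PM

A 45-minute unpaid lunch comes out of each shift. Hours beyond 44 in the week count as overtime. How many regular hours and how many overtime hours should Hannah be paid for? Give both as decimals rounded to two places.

Wed: 5:15 AM–4:05 PM = 10 h 50 min; less 45 min break → 10 h 5 min
Thu: 6:41 AM–2:31 PM = 7 h 50 min; less 45 min break → 7 h 5 min
Fri: 5:53 AM–2:36 PM = 8 h 43 min; less 45 min break → 7 h 58 min
Sat: 5:36 AM–5:31 PM = 11 h 55 min; less 45 min break → 11 h 10 min
Sun: 5:34 AM–4:13 PM = 10 h 39 min; less 45 min break → 9 h 54 min
Total worked: 46 h 12 min = 46.20 h.
Threshold 44 h → overtime 2 h 12 min, regular 44 h 0 min.

Regular 44.00 hours, overtime 2.20 hours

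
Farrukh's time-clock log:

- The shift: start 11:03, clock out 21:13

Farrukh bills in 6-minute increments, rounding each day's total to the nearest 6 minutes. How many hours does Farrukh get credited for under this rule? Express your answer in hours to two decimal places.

The shift: 11:03–21:13 = 10 h 10 min → rounds to 10 h 12 min

10.20 hours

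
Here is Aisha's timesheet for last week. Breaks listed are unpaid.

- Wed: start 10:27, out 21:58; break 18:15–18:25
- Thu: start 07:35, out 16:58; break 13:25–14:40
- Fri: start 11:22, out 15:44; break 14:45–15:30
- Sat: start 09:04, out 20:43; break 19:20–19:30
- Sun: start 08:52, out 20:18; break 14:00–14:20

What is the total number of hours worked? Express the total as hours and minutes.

45 h 41 min

Wed: 10:27–21:58 = 11 h 31 min; less 10 min break → 11 h 21 min
Thu: 07:35–16:58 = 9 h 23 min; less 75 min break → 8 h 8 min
Fri: 11:22–15:44 = 4 h 22 min; less 45 min break → 3 h 37 min
Sat: 09:04–20:43 = 11 h 39 min; less 10 min break → 11 h 29 min
Sun: 08:52–20:18 = 11 h 26 min; less 20 min break → 11 h 6 min
Total: 11 h 21 min + 8 h 8 min + 3 h 37 min + 11 h 29 min + 11 h 6 min = 45 h 41 min.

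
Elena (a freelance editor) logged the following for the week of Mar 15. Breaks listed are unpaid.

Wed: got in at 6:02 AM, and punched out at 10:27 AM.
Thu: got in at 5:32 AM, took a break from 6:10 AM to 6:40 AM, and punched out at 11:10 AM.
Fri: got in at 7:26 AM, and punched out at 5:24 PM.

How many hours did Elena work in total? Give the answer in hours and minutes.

19 h 31 min

Wed: 6:02 AM–10:27 AM = 4 h 25 min
Thu: 5:32 AM–11:10 AM = 5 h 38 min; less 30 min break → 5 h 8 min
Fri: 7:26 AM–5:24 PM = 9 h 58 min
Total: 4 h 25 min + 5 h 8 min + 9 h 58 min = 19 h 31 min.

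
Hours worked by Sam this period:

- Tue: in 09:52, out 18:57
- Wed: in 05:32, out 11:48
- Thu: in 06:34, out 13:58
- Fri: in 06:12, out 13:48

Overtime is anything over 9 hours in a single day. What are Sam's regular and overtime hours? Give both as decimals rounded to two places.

Regular 30.27 hours, overtime 0.08 hours

Tue: 09:52–18:57 = 9 h 5 min
Wed: 05:32–11:48 = 6 h 16 min
Thu: 06:34–13:58 = 7 h 24 min
Fri: 06:12–13:48 = 7 h 36 min
Tue reg 9 h 0 min / OT 0 h 5 min; Wed reg 6 h 16 min / OT 0 h 0 min; Thu reg 7 h 24 min / OT 0 h 0 min; Fri reg 7 h 36 min / OT 0 h 0 min.
Totals: regular 30 h 16 min, overtime 0 h 5 min.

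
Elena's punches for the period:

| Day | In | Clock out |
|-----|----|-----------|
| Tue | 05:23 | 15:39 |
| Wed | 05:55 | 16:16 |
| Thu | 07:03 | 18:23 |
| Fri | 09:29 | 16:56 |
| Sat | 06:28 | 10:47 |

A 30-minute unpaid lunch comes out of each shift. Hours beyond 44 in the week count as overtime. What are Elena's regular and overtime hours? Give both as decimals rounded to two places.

Tue: 05:23–15:39 = 10 h 16 min; less 30 min break → 9 h 46 min
Wed: 05:55–16:16 = 10 h 21 min; less 30 min break → 9 h 51 min
Thu: 07:03–18:23 = 11 h 20 min; less 30 min break → 10 h 50 min
Fri: 09:29–16:56 = 7 h 27 min; less 30 min break → 6 h 57 min
Sat: 06:28–10:47 = 4 h 19 min; less 30 min break → 3 h 49 min
Total worked: 41 h 13 min = 41.22 h.
Threshold 44 h → overtime 0 h 0 min, regular 41 h 13 min.

Regular 41.22 hours, overtime 0.00 hours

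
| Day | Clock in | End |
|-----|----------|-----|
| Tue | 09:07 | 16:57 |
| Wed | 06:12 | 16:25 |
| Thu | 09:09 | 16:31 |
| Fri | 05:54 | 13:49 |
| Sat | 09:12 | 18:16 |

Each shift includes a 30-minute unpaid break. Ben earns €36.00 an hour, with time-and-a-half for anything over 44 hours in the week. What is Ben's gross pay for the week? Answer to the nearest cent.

Tue: 09:07–16:57 = 7 h 50 min; less 30 min break → 7 h 20 min
Wed: 06:12–16:25 = 10 h 13 min; less 30 min break → 9 h 43 min
Thu: 09:09–16:31 = 7 h 22 min; less 30 min break → 6 h 52 min
Fri: 05:54–13:49 = 7 h 55 min; less 30 min break → 7 h 25 min
Sat: 09:12–18:16 = 9 h 4 min; less 30 min break → 8 h 34 min
Total worked: 39 h 54 min = 2394 min.
Regular 39 h 54 min = 2394 min at €36.00/h; overtime 0 h 0 min = 0 min at €54.00/h.
Pay = (2394 × €36.00 + 0 × €54.00) ÷ 60 = €1436.40.

€1436.40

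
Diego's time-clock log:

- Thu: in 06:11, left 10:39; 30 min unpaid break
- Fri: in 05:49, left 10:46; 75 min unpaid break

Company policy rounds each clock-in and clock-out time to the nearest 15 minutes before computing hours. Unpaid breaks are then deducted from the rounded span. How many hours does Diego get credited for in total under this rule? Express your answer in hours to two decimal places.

Thu: in 06:11→06:15, out 10:39→10:45; 4 h 30 min − 30 min = 4 h 0 min
Fri: in 05:49→05:45, out 10:46→10:45; 5 h 0 min − 75 min = 3 h 45 min
Total credited: 7 h 45 min.

7.75 hours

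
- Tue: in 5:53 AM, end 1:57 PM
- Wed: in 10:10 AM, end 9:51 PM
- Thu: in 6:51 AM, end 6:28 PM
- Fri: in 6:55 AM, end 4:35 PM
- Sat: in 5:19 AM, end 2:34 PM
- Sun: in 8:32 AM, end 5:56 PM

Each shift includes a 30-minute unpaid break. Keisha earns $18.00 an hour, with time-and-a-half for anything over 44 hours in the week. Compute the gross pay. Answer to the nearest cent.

$1134.45

Tue: 5:53 AM–1:57 PM = 8 h 4 min; less 30 min break → 7 h 34 min
Wed: 10:10 AM–9:51 PM = 11 h 41 min; less 30 min break → 11 h 11 min
Thu: 6:51 AM–6:28 PM = 11 h 37 min; less 30 min break → 11 h 7 min
Fri: 6:55 AM–4:35 PM = 9 h 40 min; less 30 min break → 9 h 10 min
Sat: 5:19 AM–2:34 PM = 9 h 15 min; less 30 min break → 8 h 45 min
Sun: 8:32 AM–5:56 PM = 9 h 24 min; less 30 min break → 8 h 54 min
Total worked: 56 h 41 min = 3401 min.
Regular 44 h 0 min = 2640 min at $18.00/h; overtime 12 h 41 min = 761 min at $27.00/h.
Pay = (2640 × $18.00 + 761 × $27.00) ÷ 60 = $1134.45.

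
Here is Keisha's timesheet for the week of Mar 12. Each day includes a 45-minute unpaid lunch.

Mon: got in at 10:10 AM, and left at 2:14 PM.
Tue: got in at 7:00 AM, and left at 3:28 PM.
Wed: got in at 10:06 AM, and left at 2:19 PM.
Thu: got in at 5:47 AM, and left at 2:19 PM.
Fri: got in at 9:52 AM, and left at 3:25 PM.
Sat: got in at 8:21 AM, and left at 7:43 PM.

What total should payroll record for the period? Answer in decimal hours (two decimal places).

37.70 hours

Mon: 10:10 AM–2:14 PM = 4 h 4 min; less 45 min break → 3 h 19 min
Tue: 7:00 AM–3:28 PM = 8 h 28 min; less 45 min break → 7 h 43 min
Wed: 10:06 AM–2:19 PM = 4 h 13 min; less 45 min break → 3 h 28 min
Thu: 5:47 AM–2:19 PM = 8 h 32 min; less 45 min break → 7 h 47 min
Fri: 9:52 AM–3:25 PM = 5 h 33 min; less 45 min break → 4 h 48 min
Sat: 8:21 AM–7:43 PM = 11 h 22 min; less 45 min break → 10 h 37 min
Total: 3 h 19 min + 7 h 43 min + 3 h 28 min + 7 h 47 min + 4 h 48 min + 10 h 37 min = 37 h 42 min.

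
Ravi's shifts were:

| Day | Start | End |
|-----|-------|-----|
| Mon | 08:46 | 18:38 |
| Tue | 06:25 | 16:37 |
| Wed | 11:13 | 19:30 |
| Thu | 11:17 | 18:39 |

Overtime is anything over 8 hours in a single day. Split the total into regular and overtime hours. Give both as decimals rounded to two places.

Mon: 08:46–18:38 = 9 h 52 min
Tue: 06:25–16:37 = 10 h 12 min
Wed: 11:13–19:30 = 8 h 17 min
Thu: 11:17–18:39 = 7 h 22 min
Mon reg 8 h 0 min / OT 1 h 52 min; Tue reg 8 h 0 min / OT 2 h 12 min; Wed reg 8 h 0 min / OT 0 h 17 min; Thu reg 7 h 22 min / OT 0 h 0 min.
Totals: regular 31 h 22 min, overtime 4 h 21 min.

Regular 31.37 hours, overtime 4.35 hours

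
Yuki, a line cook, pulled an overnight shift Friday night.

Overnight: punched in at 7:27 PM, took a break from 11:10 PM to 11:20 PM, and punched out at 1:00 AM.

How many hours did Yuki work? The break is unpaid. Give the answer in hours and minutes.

Overnight: 7:27 PM → midnight = 4 h 33 min; midnight → 1:00 AM = 1 h 0 min; span 5 h 33 min; less 10 min break → 5 h 23 min

5 h 23 min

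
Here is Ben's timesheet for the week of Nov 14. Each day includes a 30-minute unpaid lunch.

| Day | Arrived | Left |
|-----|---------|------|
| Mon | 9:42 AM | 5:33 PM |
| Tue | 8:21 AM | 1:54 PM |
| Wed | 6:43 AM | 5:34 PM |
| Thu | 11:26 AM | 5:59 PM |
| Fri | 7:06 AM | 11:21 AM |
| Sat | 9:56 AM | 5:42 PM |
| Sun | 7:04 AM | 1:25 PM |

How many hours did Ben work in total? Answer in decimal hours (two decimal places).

Mon: 9:42 AM–5:33 PM = 7 h 51 min; less 30 min break → 7 h 21 min
Tue: 8:21 AM–1:54 PM = 5 h 33 min; less 30 min break → 5 h 3 min
Wed: 6:43 AM–5:34 PM = 10 h 51 min; less 30 min break → 10 h 21 min
Thu: 11:26 AM–5:59 PM = 6 h 33 min; less 30 min break → 6 h 3 min
Fri: 7:06 AM–11:21 AM = 4 h 15 min; less 30 min break → 3 h 45 min
Sat: 9:56 AM–5:42 PM = 7 h 46 min; less 30 min break → 7 h 16 min
Sun: 7:04 AM–1:25 PM = 6 h 21 min; less 30 min break → 5 h 51 min
Total: 7 h 21 min + 5 h 3 min + 10 h 21 min + 6 h 3 min + 3 h 45 min + 7 h 16 min + 5 h 51 min = 45 h 40 min.

45.67 hours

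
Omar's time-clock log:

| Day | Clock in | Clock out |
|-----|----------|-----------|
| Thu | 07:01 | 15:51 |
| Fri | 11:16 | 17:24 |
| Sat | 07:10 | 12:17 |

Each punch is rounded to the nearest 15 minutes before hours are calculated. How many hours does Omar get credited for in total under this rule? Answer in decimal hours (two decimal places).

Thu: in 07:01→07:00, out 15:51→15:45; 8 h 45 min
Fri: in 11:16→11:15, out 17:24→17:30; 6 h 15 min
Sat: in 07:10→07:15, out 12:17→12:15; 5 h 0 min
Total credited: 20 h 0 min.

20.00 hours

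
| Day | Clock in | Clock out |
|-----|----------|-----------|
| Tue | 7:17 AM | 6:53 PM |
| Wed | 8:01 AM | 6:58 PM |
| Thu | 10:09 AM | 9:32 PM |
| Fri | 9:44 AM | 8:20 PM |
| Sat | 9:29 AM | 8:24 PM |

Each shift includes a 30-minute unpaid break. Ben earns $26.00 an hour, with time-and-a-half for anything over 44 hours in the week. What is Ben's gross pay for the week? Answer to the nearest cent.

Tue: 7:17 AM–6:53 PM = 11 h 36 min; less 30 min break → 11 h 6 min
Wed: 8:01 AM–6:58 PM = 10 h 57 min; less 30 min break → 10 h 27 min
Thu: 10:09 AM–9:32 PM = 11 h 23 min; less 30 min break → 10 h 53 min
Fri: 9:44 AM–8:20 PM = 10 h 36 min; less 30 min break → 10 h 6 min
Sat: 9:29 AM–8:24 PM = 10 h 55 min; less 30 min break → 10 h 25 min
Total worked: 52 h 57 min = 3177 min.
Regular 44 h 0 min = 2640 min at $26.00/h; overtime 8 h 57 min = 537 min at $39.00/h.
Pay = (2640 × $26.00 + 537 × $39.00) ÷ 60 = $1493.05.

$1493.05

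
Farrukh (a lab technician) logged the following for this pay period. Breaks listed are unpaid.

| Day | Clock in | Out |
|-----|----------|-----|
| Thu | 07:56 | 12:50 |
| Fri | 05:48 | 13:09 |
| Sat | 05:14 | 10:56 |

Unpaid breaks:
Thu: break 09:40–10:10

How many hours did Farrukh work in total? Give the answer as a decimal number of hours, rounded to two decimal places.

Thu: 07:56–12:50 = 4 h 54 min; less 30 min break → 4 h 24 min
Fri: 05:48–13:09 = 7 h 21 min
Sat: 05:14–10:56 = 5 h 42 min
Total: 4 h 24 min + 7 h 21 min + 5 h 42 min = 17 h 27 min.

17.45 hours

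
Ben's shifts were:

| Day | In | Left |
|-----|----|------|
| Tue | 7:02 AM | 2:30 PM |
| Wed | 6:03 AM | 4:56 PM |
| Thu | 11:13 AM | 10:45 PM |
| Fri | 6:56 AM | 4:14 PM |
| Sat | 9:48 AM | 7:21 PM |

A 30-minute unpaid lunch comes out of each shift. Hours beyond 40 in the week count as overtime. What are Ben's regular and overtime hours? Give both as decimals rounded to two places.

Tue: 7:02 AM–2:30 PM = 7 h 28 min; less 30 min break → 6 h 58 min
Wed: 6:03 AM–4:56 PM = 10 h 53 min; less 30 min break → 10 h 23 min
Thu: 11:13 AM–10:45 PM = 11 h 32 min; less 30 min break → 11 h 2 min
Fri: 6:56 AM–4:14 PM = 9 h 18 min; less 30 min break → 8 h 48 min
Sat: 9:48 AM–7:21 PM = 9 h 33 min; less 30 min break → 9 h 3 min
Total worked: 46 h 14 min = 46.23 h.
Threshold 40 h → overtime 6 h 14 min, regular 40 h 0 min.

Regular 40.00 hours, overtime 6.23 hours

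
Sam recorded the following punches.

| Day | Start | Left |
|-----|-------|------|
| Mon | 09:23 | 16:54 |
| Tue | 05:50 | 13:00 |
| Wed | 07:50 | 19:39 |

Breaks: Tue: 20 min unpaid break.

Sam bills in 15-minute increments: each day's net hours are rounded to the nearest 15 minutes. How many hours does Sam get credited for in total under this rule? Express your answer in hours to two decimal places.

26.00 hours

Mon: 09:23–16:54 = 7 h 31 min → rounds to 7 h 30 min
Tue: 05:50–13:00 = 7 h 10 min − 20 min = 6 h 50 min → rounds to 6 h 45 min
Wed: 07:50–19:39 = 11 h 49 min → rounds to 11 h 45 min
Total credited: 26 h 0 min.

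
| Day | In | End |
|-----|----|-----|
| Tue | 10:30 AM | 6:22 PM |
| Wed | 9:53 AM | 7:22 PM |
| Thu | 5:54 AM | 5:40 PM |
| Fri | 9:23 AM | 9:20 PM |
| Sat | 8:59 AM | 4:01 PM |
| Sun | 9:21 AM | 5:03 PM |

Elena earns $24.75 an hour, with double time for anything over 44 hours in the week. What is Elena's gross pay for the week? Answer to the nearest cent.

Tue: 10:30 AM–6:22 PM = 7 h 52 min
Wed: 9:53 AM–7:22 PM = 9 h 29 min
Thu: 5:54 AM–5:40 PM = 11 h 46 min
Fri: 9:23 AM–9:20 PM = 11 h 57 min
Sat: 8:59 AM–4:01 PM = 7 h 2 min
Sun: 9:21 AM–5:03 PM = 7 h 42 min
Total worked: 55 h 48 min = 3348 min.
Regular 44 h 0 min = 2640 min at $24.75/h; overtime 11 h 48 min = 708 min at $49.50/h.
Pay = (2640 × $24.75 + 708 × $49.50) ÷ 60 = $1673.10.

$1673.10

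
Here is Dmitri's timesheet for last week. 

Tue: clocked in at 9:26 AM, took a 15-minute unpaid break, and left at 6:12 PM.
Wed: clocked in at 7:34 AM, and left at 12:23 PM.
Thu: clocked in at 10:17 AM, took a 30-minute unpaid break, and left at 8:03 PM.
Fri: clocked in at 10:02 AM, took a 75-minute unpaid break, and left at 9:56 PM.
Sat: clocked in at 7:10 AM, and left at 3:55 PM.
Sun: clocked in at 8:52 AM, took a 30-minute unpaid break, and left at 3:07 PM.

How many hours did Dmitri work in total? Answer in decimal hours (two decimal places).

Tue: 9:26 AM–6:12 PM = 8 h 46 min; less 15 min break → 8 h 31 min
Wed: 7:34 AM–12:23 PM = 4 h 49 min
Thu: 10:17 AM–8:03 PM = 9 h 46 min; less 30 min break → 9 h 16 min
Fri: 10:02 AM–9:56 PM = 11 h 54 min; less 75 min break → 10 h 39 min
Sat: 7:10 AM–3:55 PM = 8 h 45 min
Sun: 8:52 AM–3:07 PM = 6 h 15 min; less 30 min break → 5 h 45 min
Total: 8 h 31 min + 4 h 49 min + 9 h 16 min + 10 h 39 min + 8 h 45 min + 5 h 45 min = 47 h 45 min.

47.75 hours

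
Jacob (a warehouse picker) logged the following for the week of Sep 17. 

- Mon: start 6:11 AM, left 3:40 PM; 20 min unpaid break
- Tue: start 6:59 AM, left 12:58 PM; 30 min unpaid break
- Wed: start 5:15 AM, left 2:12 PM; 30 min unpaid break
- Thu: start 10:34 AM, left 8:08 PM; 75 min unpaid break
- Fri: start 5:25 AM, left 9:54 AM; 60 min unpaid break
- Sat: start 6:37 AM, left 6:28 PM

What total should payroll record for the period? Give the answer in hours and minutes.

46 h 44 min

Mon: 6:11 AM–3:40 PM = 9 h 29 min; less 20 min break → 9 h 9 min
Tue: 6:59 AM–12:58 PM = 5 h 59 min; less 30 min break → 5 h 29 min
Wed: 5:15 AM–2:12 PM = 8 h 57 min; less 30 min break → 8 h 27 min
Thu: 10:34 AM–8:08 PM = 9 h 34 min; less 75 min break → 8 h 19 min
Fri: 5:25 AM–9:54 AM = 4 h 29 min; less 60 min break → 3 h 29 min
Sat: 6:37 AM–6:28 PM = 11 h 51 min
Total: 9 h 9 min + 5 h 29 min + 8 h 27 min + 8 h 19 min + 3 h 29 min + 11 h 51 min = 46 h 44 min.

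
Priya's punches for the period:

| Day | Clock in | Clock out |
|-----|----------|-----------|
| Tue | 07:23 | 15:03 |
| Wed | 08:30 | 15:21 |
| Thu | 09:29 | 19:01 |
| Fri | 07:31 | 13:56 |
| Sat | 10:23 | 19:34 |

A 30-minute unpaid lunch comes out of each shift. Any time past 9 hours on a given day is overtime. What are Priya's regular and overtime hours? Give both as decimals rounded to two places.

Tue: 07:23–15:03 = 7 h 40 min; less 30 min break → 7 h 10 min
Wed: 08:30–15:21 = 6 h 51 min; less 30 min break → 6 h 21 min
Thu: 09:29–19:01 = 9 h 32 min; less 30 min break → 9 h 2 min
Fri: 07:31–13:56 = 6 h 25 min; less 30 min break → 5 h 55 min
Sat: 10:23–19:34 = 9 h 11 min; less 30 min break → 8 h 41 min
Tue reg 7 h 10 min / OT 0 h 0 min; Wed reg 6 h 21 min / OT 0 h 0 min; Thu reg 9 h 0 min / OT 0 h 2 min; Fri reg 5 h 55 min / OT 0 h 0 min; Sat reg 8 h 41 min / OT 0 h 0 min.
Totals: regular 37 h 7 min, overtime 0 h 2 min.

Regular 37.12 hours, overtime 0.03 hours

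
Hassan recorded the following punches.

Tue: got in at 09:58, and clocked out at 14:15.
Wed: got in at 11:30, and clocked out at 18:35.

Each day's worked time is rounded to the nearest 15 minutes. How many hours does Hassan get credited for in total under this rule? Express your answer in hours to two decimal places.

Tue: 09:58–14:15 = 4 h 17 min → rounds to 4 h 15 min
Wed: 11:30–18:35 = 7 h 5 min → rounds to 7 h 0 min
Total credited: 11 h 15 min.

11.25 hours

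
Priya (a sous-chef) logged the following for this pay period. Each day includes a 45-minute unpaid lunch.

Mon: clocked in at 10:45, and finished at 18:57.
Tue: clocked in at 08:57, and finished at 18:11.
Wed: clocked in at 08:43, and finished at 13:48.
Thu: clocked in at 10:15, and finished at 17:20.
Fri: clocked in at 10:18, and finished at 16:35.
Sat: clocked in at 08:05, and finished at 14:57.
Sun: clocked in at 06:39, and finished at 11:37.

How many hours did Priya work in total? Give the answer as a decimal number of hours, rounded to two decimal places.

Mon: 10:45–18:57 = 8 h 12 min; less 45 min break → 7 h 27 min
Tue: 08:57–18:11 = 9 h 14 min; less 45 min break → 8 h 29 min
Wed: 08:43–13:48 = 5 h 5 min; less 45 min break → 4 h 20 min
Thu: 10:15–17:20 = 7 h 5 min; less 45 min break → 6 h 20 min
Fri: 10:18–16:35 = 6 h 17 min; less 45 min break → 5 h 32 min
Sat: 08:05–14:57 = 6 h 52 min; less 45 min break → 6 h 7 min
Sun: 06:39–11:37 = 4 h 58 min; less 45 min break → 4 h 13 min
Total: 7 h 27 min + 8 h 29 min + 4 h 20 min + 6 h 20 min + 5 h 32 min + 6 h 7 min + 4 h 13 min = 42 h 28 min.

42.47 hours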